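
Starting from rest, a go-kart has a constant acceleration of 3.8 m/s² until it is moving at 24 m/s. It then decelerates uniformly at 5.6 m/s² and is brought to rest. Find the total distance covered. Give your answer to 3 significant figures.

127 m

Phase 1 (accelerating): v₀ = 0 m/s, a = 3.8 m/s².
v = v₀ + at → t = (24 − 0) / 3.8 = 6.32 s
v² = v₀² + 2aΔx → Δx = (24² − 0²)/(2·3.8) = 75.8 m

Phase 2 (decelerating): v₀ = 24.0 m/s, a = -5.6 m/s².
v = v₀ + at → t = (0 − 24.0) / -5.6 = 4.29 s
v² = v₀² + 2aΔx → Δx = (0² − 24.0²)/(2·-5.6) = 51.4 m
Total distance = 75.8 + 51.4 = 127 m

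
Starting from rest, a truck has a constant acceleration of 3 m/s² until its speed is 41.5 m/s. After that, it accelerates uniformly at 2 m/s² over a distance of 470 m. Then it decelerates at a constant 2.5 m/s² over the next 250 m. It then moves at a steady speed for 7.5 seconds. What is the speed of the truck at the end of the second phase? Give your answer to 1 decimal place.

60.0 m/s

Phase 1 (accelerating): v₀ = 0 m/s, a = 3 m/s².
v = v₀ + at → t = (41.5 − 0) / 3 = 13.8 s
v² = v₀² + 2aΔx → Δx = (41.5² − 0²)/(2·3) = 287 m

Phase 2 (accelerating): v₀ = 41.5 m/s, a = 2 m/s².
v² = v₀² + 2aΔx = 41.5² + 2·2·470 = 3600 → v = 60.0 m/s
t = (v − v₀)/a = (60.0 − 41.5)/2 = 9.26 s
Speed at end of phase 2 = 60.0 m/s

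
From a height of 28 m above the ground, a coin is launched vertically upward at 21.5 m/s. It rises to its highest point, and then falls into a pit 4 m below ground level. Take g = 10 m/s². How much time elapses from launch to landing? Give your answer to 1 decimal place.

5.5 s

Phase 1 (rising): v₀ = 21.5 m/s, a = -10 m/s².
v = v₀ + at → t = (0 − 21.5) / -10 = 2.15 s
v² = v₀² + 2aΔx → Δx = (0² − 21.5²)/(2·-10) = 23.1 m

Phase 2 (falling): v₀ = 0 m/s, a = -10 m/s².
Falls 55.1 m from rest: t = √(2·55.1/10) = 3.32 s; v = g·t = 33.2 m/s.
Total time = 2.15 + 3.32 = 5.47 s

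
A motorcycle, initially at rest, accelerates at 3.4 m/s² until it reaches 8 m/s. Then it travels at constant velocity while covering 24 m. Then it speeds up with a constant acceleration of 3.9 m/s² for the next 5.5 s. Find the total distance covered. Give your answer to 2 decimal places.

136.40 m

Phase 1 (accelerating): v₀ = 0 m/s, a = 3.4 m/s².
v = v₀ + at → t = (8 − 0) / 3.4 = 2.35 s
v² = v₀² + 2aΔx → Δx = (8² − 0²)/(2·3.4) = 9.41 m

Phase 2 (constant speed): v₀ = 8.00 m/s, a = 0 m/s².
Constant speed: t = d/v = 24/8.00 = 3.00 s

Phase 3 (accelerating): v₀ = 8.00 m/s, a = 3.9 m/s².
v = v₀ + at = 8.00 + (3.9)(5.5) = 29.4 m/s
Δx = v₀t + ½at² = 8.00·5.5 + 0.5·3.9·5.5² = 103 m
Total distance = 9.41 + 24.0 + 103 = 136 m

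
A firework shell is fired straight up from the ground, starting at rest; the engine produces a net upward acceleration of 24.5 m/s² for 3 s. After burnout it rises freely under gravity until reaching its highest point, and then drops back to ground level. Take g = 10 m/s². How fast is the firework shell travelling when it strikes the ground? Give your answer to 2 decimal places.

Phase 1 (powered ascent): v₀ = 0 m/s, a = 24.5 m/s².
v = v₀ + at = 0 + (24.5)(3) = 73.5 m/s
Δx = v₀t + ½at² = 0·3 + 0.5·24.5·3² = 110 m

Phase 2 (coasting upward): v₀ = 73.5 m/s, a = -10 m/s².
v = v₀ + at → t = (0 − 73.5) / -10 = 7.35 s
v² = v₀² + 2aΔx → Δx = (0² − 73.5²)/(2·-10) = 270 m

Phase 3 (free fall): v₀ = 0 m/s, a = -10 m/s².
Falls 380 m from rest: t = √(2·380/10) = 8.72 s; v = g·t = 87.2 m/s.
Impact speed = 87.2 m/s

87.22 m/s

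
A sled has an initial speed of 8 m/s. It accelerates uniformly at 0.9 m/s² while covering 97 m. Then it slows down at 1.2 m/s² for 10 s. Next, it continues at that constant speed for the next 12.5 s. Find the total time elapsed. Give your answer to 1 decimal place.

30.8 s

Phase 1 (accelerating): v₀ = 8.00 m/s, a = 0.9 m/s².
v² = v₀² + 2aΔx = 8.00² + 2·0.9·97 = 239 → v = 15.4 m/s
t = (v − v₀)/a = (15.4 − 8.00)/0.9 = 8.27 s

Phase 2 (decelerating): v₀ = 15.4 m/s, a = -1.2 m/s².
v = v₀ + at = 15.4 + (-1.2)(10) = 3.45 m/s
Δx = v₀t + ½at² = 15.4·10 + 0.5·-1.2·10² = 94.5 m

Phase 3 (constant speed): v₀ = 3.45 m/s, a = 0 m/s².
v = v₀ + at = 3.45 + (0)(12.5) = 3.45 m/s
Δx = v₀t + ½at² = 3.45·12.5 + 0.5·0·12.5² = 43.1 m
Total time = 8.27 + 10.0 + 12.5 = 30.8 s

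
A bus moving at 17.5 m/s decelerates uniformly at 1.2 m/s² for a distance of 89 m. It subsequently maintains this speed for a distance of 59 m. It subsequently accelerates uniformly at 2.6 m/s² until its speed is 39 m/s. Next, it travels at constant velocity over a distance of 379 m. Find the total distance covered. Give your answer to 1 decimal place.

Phase 1 (decelerating): v₀ = 17.5 m/s, a = -1.2 m/s².
v² = v₀² + 2aΔx = 17.5² + 2·-1.2·89 = 92.7 → v = 9.63 m/s
t = (v − v₀)/a = (9.63 − 17.5)/-1.2 = 6.56 s

Phase 2 (constant speed): v₀ = 9.63 m/s, a = 0 m/s².
Constant speed: t = d/v = 59/9.63 = 6.13 s

Phase 3 (accelerating): v₀ = 9.63 m/s, a = 2.6 m/s².
v = v₀ + at → t = (39 − 9.63) / 2.6 = 11.3 s
v² = v₀² + 2aΔx → Δx = (39² − 9.63²)/(2·2.6) = 275 m

Phase 4 (constant speed): v₀ = 39.0 m/s, a = 0 m/s².
Constant speed: t = d/v = 379/39.0 = 9.72 s
Total distance = 89.0 + 59.0 + 275 + 379 = 802 m

801.7 m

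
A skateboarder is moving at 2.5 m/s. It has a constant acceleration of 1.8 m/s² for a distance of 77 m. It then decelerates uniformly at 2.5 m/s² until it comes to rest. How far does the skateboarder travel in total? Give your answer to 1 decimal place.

Phase 1 (accelerating): v₀ = 2.50 m/s, a = 1.8 m/s².
v² = v₀² + 2aΔx = 2.50² + 2·1.8·77 = 283 → v = 16.8 m/s
t = (v − v₀)/a = (16.8 − 2.50)/1.8 = 7.96 s

Phase 2 (decelerating): v₀ = 16.8 m/s, a = -2.5 m/s².
v = v₀ + at → t = (0 − 16.8) / -2.5 = 6.73 s
v² = v₀² + 2aΔx → Δx = (0² − 16.8²)/(2·-2.5) = 56.7 m
Total distance = 77.0 + 56.7 = 134 m

133.7 m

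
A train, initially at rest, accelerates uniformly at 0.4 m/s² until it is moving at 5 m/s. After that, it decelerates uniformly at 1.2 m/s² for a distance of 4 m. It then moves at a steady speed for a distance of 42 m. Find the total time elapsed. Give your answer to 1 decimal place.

Phase 1 (accelerating): v₀ = 0 m/s, a = 0.4 m/s².
v = v₀ + at → t = (5 − 0) / 0.4 = 12.5 s
v² = v₀² + 2aΔx → Δx = (5² − 0²)/(2·0.4) = 31.2 m

Phase 2 (decelerating): v₀ = 5.00 m/s, a = -1.2 m/s².
v² = v₀² + 2aΔx = 5.00² + 2·-1.2·4 = 15.4 → v = 3.92 m/s
t = (v − v₀)/a = (3.92 − 5.00)/-1.2 = 0.896 s

Phase 3 (constant speed): v₀ = 3.92 m/s, a = 0 m/s².
Constant speed: t = d/v = 42/3.92 = 10.7 s
Total time = 12.5 + 0.896 + 10.7 = 24.1 s

24.1 s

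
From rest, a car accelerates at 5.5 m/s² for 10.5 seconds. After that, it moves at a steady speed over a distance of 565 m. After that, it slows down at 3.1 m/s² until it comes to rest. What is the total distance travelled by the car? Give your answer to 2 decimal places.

1406.10 m

Phase 1 (accelerating): v₀ = 0 m/s, a = 5.5 m/s².
v = v₀ + at = 0 + (5.5)(10.5) = 57.8 m/s
Δx = v₀t + ½at² = 0·10.5 + 0.5·5.5·10.5² = 303 m

Phase 2 (constant speed): v₀ = 57.8 m/s, a = 0 m/s².
Constant speed: t = d/v = 565/57.8 = 9.78 s

Phase 3 (decelerating): v₀ = 57.8 m/s, a = -3.1 m/s².
v = v₀ + at → t = (0 − 57.8) / -3.1 = 18.6 s
v² = v₀² + 2aΔx → Δx = (0² − 57.8²)/(2·-3.1) = 538 m
Total distance = 303 + 565 + 538 = 1410 m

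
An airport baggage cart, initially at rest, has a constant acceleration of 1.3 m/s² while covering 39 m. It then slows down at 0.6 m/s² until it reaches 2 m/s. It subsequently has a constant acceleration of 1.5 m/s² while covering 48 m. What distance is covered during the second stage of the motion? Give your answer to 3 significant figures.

81.2 m

Phase 1 (accelerating): v₀ = 0 m/s, a = 1.3 m/s².
v² = v₀² + 2aΔx = 0² + 2·1.3·39 = 101 → v = 10.1 m/s
t = (v − v₀)/a = (10.1 − 0)/1.3 = 7.75 s

Phase 2 (decelerating): v₀ = 10.1 m/s, a = -0.6 m/s².
v = v₀ + at → t = (2 − 10.1) / -0.6 = 13.4 s
v² = v₀² + 2aΔx → Δx = (2² − 10.1²)/(2·-0.6) = 81.2 m
Distance in phase 2 = 81.2 m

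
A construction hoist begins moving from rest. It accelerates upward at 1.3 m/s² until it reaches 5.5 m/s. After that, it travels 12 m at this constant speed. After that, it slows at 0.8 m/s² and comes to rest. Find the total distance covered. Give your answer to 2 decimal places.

Phase 1 (accelerating): v₀ = 0 m/s, a = 1.3 m/s².
v = v₀ + at → t = (5.5 − 0) / 1.3 = 4.23 s
v² = v₀² + 2aΔx → Δx = (5.5² − 0²)/(2·1.3) = 11.6 m

Phase 2 (constant speed): v₀ = 5.50 m/s, a = 0 m/s².
Constant speed: t = d/v = 12/5.50 = 2.18 s

Phase 3 (decelerating): v₀ = 5.50 m/s, a = -0.8 m/s².
v = v₀ + at → t = (0 − 5.50) / -0.8 = 6.88 s
v² = v₀² + 2aΔx → Δx = (0² − 5.50²)/(2·-0.8) = 18.9 m
Total distance = 11.6 + 12.0 + 18.9 = 42.5 m

42.54 m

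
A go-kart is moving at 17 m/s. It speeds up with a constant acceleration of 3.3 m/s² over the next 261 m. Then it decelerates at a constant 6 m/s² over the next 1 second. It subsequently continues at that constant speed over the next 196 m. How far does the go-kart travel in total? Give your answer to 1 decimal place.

498.9 m

Phase 1 (accelerating): v₀ = 17.0 m/s, a = 3.3 m/s².
v² = v₀² + 2aΔx = 17.0² + 2·3.3·261 = 2010 → v = 44.9 m/s
t = (v − v₀)/a = (44.9 − 17.0)/3.3 = 8.44 s

Phase 2 (decelerating): v₀ = 44.9 m/s, a = -6 m/s².
v = v₀ + at = 44.9 + (-6)(1) = 38.9 m/s
Δx = v₀t + ½at² = 44.9·1 + 0.5·-6·1² = 41.9 m

Phase 3 (constant speed): v₀ = 38.9 m/s, a = 0 m/s².
Constant speed: t = d/v = 196/38.9 = 5.04 s
Total distance = 261 + 41.9 + 196 = 499 m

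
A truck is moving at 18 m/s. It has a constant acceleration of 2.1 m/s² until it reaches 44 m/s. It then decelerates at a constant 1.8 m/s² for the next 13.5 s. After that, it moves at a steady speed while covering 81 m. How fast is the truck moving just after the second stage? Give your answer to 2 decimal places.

Phase 1 (accelerating): v₀ = 18.0 m/s, a = 2.1 m/s².
v = v₀ + at → t = (44 − 18.0) / 2.1 = 12.4 s
v² = v₀² + 2aΔx → Δx = (44² − 18.0²)/(2·2.1) = 384 m

Phase 2 (decelerating): v₀ = 44.0 m/s, a = -1.8 m/s².
v = v₀ + at = 44.0 + (-1.8)(13.5) = 19.7 m/s
Δx = v₀t + ½at² = 44.0·13.5 + 0.5·-1.8·13.5² = 430 m
Speed at end of phase 2 = 19.7 m/s

19.70 m/s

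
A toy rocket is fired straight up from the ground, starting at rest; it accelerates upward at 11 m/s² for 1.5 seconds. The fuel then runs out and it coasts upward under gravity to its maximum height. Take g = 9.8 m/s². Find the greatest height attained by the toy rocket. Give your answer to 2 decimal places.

Phase 1 (powered ascent): v₀ = 0 m/s, a = 11 m/s².
v = v₀ + at = 0 + (11)(1.5) = 16.5 m/s
Δx = v₀t + ½at² = 0·1.5 + 0.5·11·1.5² = 12.4 m

Phase 2 (coasting upward): v₀ = 16.5 m/s, a = -9.8 m/s².
v = v₀ + at → t = (0 − 16.5) / -9.8 = 1.68 s
v² = v₀² + 2aΔx → Δx = (0² − 16.5²)/(2·-9.8) = 13.9 m
Maximum height = 12.4 + 13.9 = 26.3 m

26.27 m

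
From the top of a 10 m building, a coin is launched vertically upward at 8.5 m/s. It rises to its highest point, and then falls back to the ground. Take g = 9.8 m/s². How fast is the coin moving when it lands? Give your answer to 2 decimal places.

16.38 m/s

Phase 1 (rising): v₀ = 8.50 m/s, a = -9.8 m/s².
v = v₀ + at → t = (0 − 8.50) / -9.8 = 0.867 s
v² = v₀² + 2aΔx → Δx = (0² − 8.50²)/(2·-9.8) = 3.69 m

Phase 2 (falling): v₀ = 0 m/s, a = -9.8 m/s².
Falls 13.7 m from rest: t = √(2·13.7/9.8) = 1.67 s; v = g·t = 16.4 m/s.
Final speed = 16.4 m/s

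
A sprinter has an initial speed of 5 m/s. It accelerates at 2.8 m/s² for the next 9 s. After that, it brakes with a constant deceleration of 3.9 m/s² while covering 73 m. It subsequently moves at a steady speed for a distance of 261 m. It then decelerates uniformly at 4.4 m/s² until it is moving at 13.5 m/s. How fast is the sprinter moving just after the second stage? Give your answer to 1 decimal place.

Phase 1 (accelerating): v₀ = 5.00 m/s, a = 2.8 m/s².
v = v₀ + at = 5.00 + (2.8)(9) = 30.2 m/s
Δx = v₀t + ½at² = 5.00·9 + 0.5·2.8·9² = 158 m

Phase 2 (decelerating): v₀ = 30.2 m/s, a = -3.9 m/s².
v² = v₀² + 2aΔx = 30.2² + 2·-3.9·73 = 343 → v = 18.5 m/s
t = (v − v₀)/a = (18.5 − 30.2)/-3.9 = 3.00 s
Speed at end of phase 2 = 18.5 m/s

18.5 m/s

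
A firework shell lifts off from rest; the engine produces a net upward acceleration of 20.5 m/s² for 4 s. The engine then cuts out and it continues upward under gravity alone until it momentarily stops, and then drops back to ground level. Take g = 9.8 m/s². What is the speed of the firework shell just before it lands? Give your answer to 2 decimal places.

Phase 1 (powered ascent): v₀ = 0 m/s, a = 20.5 m/s².
v = v₀ + at = 0 + (20.5)(4) = 82.0 m/s
Δx = v₀t + ½at² = 0·4 + 0.5·20.5·4² = 164 m

Phase 2 (coasting upward): v₀ = 82.0 m/s, a = -9.8 m/s².
v = v₀ + at → t = (0 − 82.0) / -9.8 = 8.37 s
v² = v₀² + 2aΔx → Δx = (0² − 82.0²)/(2·-9.8) = 343 m

Phase 3 (free fall): v₀ = 0 m/s, a = -9.8 m/s².
Falls 507 m from rest: t = √(2·507/9.8) = 10.2 s; v = g·t = 99.7 m/s.
Impact speed = 99.7 m/s

99.69 m/s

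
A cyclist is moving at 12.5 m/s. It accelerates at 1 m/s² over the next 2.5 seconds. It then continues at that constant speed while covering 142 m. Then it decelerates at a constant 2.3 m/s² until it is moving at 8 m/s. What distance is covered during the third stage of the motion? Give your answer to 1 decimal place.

35.0 m

Phase 1 (accelerating): v₀ = 12.5 m/s, a = 1 m/s².
v = v₀ + at = 12.5 + (1)(2.5) = 15.0 m/s
Δx = v₀t + ½at² = 12.5·2.5 + 0.5·1·2.5² = 34.4 m

Phase 2 (constant speed): v₀ = 15.0 m/s, a = 0 m/s².
Constant speed: t = d/v = 142/15.0 = 9.47 s

Phase 3 (decelerating): v₀ = 15.0 m/s, a = -2.3 m/s².
v = v₀ + at → t = (8 − 15.0) / -2.3 = 3.04 s
v² = v₀² + 2aΔx → Δx = (8² − 15.0²)/(2·-2.3) = 35.0 m
Distance in phase 3 = 35.0 m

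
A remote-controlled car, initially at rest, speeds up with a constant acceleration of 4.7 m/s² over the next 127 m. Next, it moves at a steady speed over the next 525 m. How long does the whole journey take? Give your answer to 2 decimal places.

22.55 s

Phase 1 (accelerating): v₀ = 0 m/s, a = 4.7 m/s².
v² = v₀² + 2aΔx = 0² + 2·4.7·127 = 1190 → v = 34.6 m/s
t = (v − v₀)/a = (34.6 − 0)/4.7 = 7.35 s

Phase 2 (constant speed): v₀ = 34.6 m/s, a = 0 m/s².
Constant speed: t = d/v = 525/34.6 = 15.2 s
Total time = 7.35 + 15.2 = 22.5 s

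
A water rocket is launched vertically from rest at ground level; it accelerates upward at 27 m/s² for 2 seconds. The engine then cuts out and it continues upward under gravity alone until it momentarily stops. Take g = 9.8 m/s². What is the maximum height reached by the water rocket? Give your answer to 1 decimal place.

202.8 m

Phase 1 (powered ascent): v₀ = 0 m/s, a = 27 m/s².
v = v₀ + at = 0 + (27)(2) = 54.0 m/s
Δx = v₀t + ½at² = 0·2 + 0.5·27·2² = 54.0 m

Phase 2 (coasting upward): v₀ = 54.0 m/s, a = -9.8 m/s².
v = v₀ + at → t = (0 − 54.0) / -9.8 = 5.51 s
v² = v₀² + 2aΔx → Δx = (0² − 54.0²)/(2·-9.8) = 149 m
Maximum height = 54.0 + 149 = 203 m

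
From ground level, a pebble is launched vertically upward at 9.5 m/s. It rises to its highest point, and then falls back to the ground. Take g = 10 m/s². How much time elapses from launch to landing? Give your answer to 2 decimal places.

Phase 1 (rising): v₀ = 9.50 m/s, a = -10 m/s².
v = v₀ + at → t = (0 − 9.50) / -10 = 0.950 s
v² = v₀² + 2aΔx → Δx = (0² − 9.50²)/(2·-10) = 4.51 m

Phase 2 (falling): v₀ = 0 m/s, a = -10 m/s².
Falls 4.51 m from rest: t = √(2·4.51/10) = 0.950 s; v = g·t = 9.50 m/s.
Total time = 0.950 + 0.950 = 1.90 s

1.90 s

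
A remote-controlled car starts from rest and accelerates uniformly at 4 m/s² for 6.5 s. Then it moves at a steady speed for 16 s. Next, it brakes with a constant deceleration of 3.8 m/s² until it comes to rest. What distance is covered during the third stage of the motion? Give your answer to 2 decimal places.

Phase 1 (accelerating): v₀ = 0 m/s, a = 4 m/s².
v = v₀ + at = 0 + (4)(6.5) = 26.0 m/s
Δx = v₀t + ½at² = 0·6.5 + 0.5·4·6.5² = 84.5 m

Phase 2 (constant speed): v₀ = 26.0 m/s, a = 0 m/s².
v = v₀ + at = 26.0 + (0)(16) = 26.0 m/s
Δx = v₀t + ½at² = 26.0·16 + 0.5·0·16² = 416 m

Phase 3 (decelerating): v₀ = 26.0 m/s, a = -3.8 m/s².
v = v₀ + at → t = (0 − 26.0) / -3.8 = 6.84 s
v² = v₀² + 2aΔx → Δx = (0² − 26.0²)/(2·-3.8) = 88.9 m
Distance in phase 3 = 88.9 m

88.95 m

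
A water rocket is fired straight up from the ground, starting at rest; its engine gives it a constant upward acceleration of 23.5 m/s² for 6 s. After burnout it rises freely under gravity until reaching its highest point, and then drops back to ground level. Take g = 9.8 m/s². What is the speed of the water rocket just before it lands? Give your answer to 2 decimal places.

Phase 1 (powered ascent): v₀ = 0 m/s, a = 23.5 m/s².
v = v₀ + at = 0 + (23.5)(6) = 141 m/s
Δx = v₀t + ½at² = 0·6 + 0.5·23.5·6² = 423 m

Phase 2 (coasting upward): v₀ = 141 m/s, a = -9.8 m/s².
v = v₀ + at → t = (0 − 141) / -9.8 = 14.4 s
v² = v₀² + 2aΔx → Δx = (0² − 141²)/(2·-9.8) = 1010 m

Phase 3 (free fall): v₀ = 0 m/s, a = -9.8 m/s².
Falls 1440 m from rest: t = √(2·1440/9.8) = 17.1 s; v = g·t = 168 m/s.
Impact speed = 168 m/s

167.84 m/s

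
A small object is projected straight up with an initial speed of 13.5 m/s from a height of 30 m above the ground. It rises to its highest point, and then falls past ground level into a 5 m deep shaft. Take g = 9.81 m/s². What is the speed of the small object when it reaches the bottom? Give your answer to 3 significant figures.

Phase 1 (rising): v₀ = 13.5 m/s, a = -9.81 m/s².
v = v₀ + at → t = (0 − 13.5) / -9.81 = 1.38 s
v² = v₀² + 2aΔx → Δx = (0² − 13.5²)/(2·-9.81) = 9.29 m

Phase 2 (falling): v₀ = 0 m/s, a = -9.81 m/s².
Falls 44.3 m from rest: t = √(2·44.3/9.81) = 3.00 s; v = g·t = 29.5 m/s.
Final speed = 29.5 m/s

29.5 m/s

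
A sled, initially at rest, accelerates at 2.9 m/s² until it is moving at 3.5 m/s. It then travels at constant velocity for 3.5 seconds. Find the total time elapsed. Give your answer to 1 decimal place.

Phase 1 (accelerating): v₀ = 0 m/s, a = 2.9 m/s².
v = v₀ + at → t = (3.5 − 0) / 2.9 = 1.21 s
v² = v₀² + 2aΔx → Δx = (3.5² − 0²)/(2·2.9) = 2.11 m

Phase 2 (constant speed): v₀ = 3.50 m/s, a = 0 m/s².
v = v₀ + at = 3.50 + (0)(3.5) = 3.50 m/s
Δx = v₀t + ½at² = 3.50·3.5 + 0.5·0·3.5² = 12.2 m
Total time = 1.21 + 3.50 = 4.71 s

4.7 s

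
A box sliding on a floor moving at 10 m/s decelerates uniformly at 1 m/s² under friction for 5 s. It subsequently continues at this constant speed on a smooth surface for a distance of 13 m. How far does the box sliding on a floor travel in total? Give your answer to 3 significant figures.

50.5 m

Phase 1 (decelerating): v₀ = 10.0 m/s, a = -1 m/s².
v = v₀ + at = 10.0 + (-1)(5) = 5.00 m/s
Δx = v₀t + ½at² = 10.0·5 + 0.5·-1·5² = 37.5 m

Phase 2 (constant speed): v₀ = 5.00 m/s, a = 0 m/s².
Constant speed: t = d/v = 13/5.00 = 2.60 s
Total distance = 37.5 + 13.0 = 50.5 m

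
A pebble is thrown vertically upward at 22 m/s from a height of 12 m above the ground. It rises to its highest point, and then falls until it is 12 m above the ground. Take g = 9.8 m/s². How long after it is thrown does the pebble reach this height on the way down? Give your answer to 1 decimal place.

4.5 s

Phase 1 (rising): v₀ = 22.0 m/s, a = -9.8 m/s².
v = v₀ + at → t = (0 − 22.0) / -9.8 = 2.24 s
v² = v₀² + 2aΔx → Δx = (0² − 22.0²)/(2·-9.8) = 24.7 m

Phase 2 (falling): v₀ = 0 m/s, a = -9.8 m/s².
Falls 24.7 m from rest: t = √(2·24.7/9.8) = 2.24 s; v = g·t = 22.0 m/s.
Total time = 2.24 + 2.24 = 4.49 s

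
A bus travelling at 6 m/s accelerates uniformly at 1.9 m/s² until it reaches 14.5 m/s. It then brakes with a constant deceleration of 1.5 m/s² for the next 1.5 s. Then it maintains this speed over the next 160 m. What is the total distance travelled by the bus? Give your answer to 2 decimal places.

Phase 1 (accelerating): v₀ = 6.00 m/s, a = 1.9 m/s².
v = v₀ + at → t = (14.5 − 6.00) / 1.9 = 4.47 s
v² = v₀² + 2aΔx → Δx = (14.5² − 6.00²)/(2·1.9) = 45.9 m

Phase 2 (decelerating): v₀ = 14.5 m/s, a = -1.5 m/s².
v = v₀ + at = 14.5 + (-1.5)(1.5) = 12.2 m/s
Δx = v₀t + ½at² = 14.5·1.5 + 0.5·-1.5·1.5² = 20.1 m

Phase 3 (constant speed): v₀ = 12.2 m/s, a = 0 m/s².
Constant speed: t = d/v = 160/12.2 = 13.1 s
Total distance = 45.9 + 20.1 + 160 = 226 m

225.92 m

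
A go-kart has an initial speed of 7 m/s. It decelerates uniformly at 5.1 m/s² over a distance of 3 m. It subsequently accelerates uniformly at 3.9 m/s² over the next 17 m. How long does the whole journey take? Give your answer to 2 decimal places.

Phase 1 (decelerating): v₀ = 7.00 m/s, a = -5.1 m/s².
v² = v₀² + 2aΔx = 7.00² + 2·-5.1·3 = 18.4 → v = 4.29 m/s
t = (v − v₀)/a = (4.29 − 7.00)/-5.1 = 0.531 s

Phase 2 (accelerating): v₀ = 4.29 m/s, a = 3.9 m/s².
v² = v₀² + 2aΔx = 4.29² + 2·3.9·17 = 151 → v = 12.3 m/s
t = (v − v₀)/a = (12.3 − 4.29)/3.9 = 2.05 s
Total time = 0.531 + 2.05 = 2.58 s

2.58 s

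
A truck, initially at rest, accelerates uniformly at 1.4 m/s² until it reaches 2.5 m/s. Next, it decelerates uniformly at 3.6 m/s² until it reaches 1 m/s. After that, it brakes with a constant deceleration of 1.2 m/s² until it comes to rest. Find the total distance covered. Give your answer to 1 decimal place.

Phase 1 (accelerating): v₀ = 0 m/s, a = 1.4 m/s².
v = v₀ + at → t = (2.5 − 0) / 1.4 = 1.79 s
v² = v₀² + 2aΔx → Δx = (2.5² − 0²)/(2·1.4) = 2.23 m

Phase 2 (decelerating): v₀ = 2.50 m/s, a = -3.6 m/s².
v = v₀ + at → t = (1 − 2.50) / -3.6 = 0.417 s
v² = v₀² + 2aΔx → Δx = (1² − 2.50²)/(2·-3.6) = 0.729 m

Phase 3 (decelerating): v₀ = 1.00 m/s, a = -1.2 m/s².
v = v₀ + at → t = (0 − 1.00) / -1.2 = 0.833 s
v² = v₀² + 2aΔx → Δx = (0² − 1.00²)/(2·-1.2) = 0.417 m
Total distance = 2.23 + 0.729 + 0.417 = 3.38 m

3.4 m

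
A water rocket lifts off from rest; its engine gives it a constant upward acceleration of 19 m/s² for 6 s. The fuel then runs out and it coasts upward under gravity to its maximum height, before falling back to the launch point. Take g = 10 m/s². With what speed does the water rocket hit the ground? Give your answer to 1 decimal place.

Phase 1 (powered ascent): v₀ = 0 m/s, a = 19 m/s².
v = v₀ + at = 0 + (19)(6) = 114 m/s
Δx = v₀t + ½at² = 0·6 + 0.5·19·6² = 342 m

Phase 2 (coasting upward): v₀ = 114 m/s, a = -10 m/s².
v = v₀ + at → t = (0 − 114) / -10 = 11.4 s
v² = v₀² + 2aΔx → Δx = (0² − 114²)/(2·-10) = 650 m

Phase 3 (free fall): v₀ = 0 m/s, a = -10 m/s².
Falls 992 m from rest: t = √(2·992/10) = 14.1 s; v = g·t = 141 m/s.
Impact speed = 141 m/s

140.8 m/s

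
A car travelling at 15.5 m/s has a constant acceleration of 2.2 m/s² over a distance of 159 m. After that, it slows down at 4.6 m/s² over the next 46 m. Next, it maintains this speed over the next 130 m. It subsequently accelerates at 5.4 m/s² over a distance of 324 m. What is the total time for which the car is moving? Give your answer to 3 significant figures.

21.9 s

Phase 1 (accelerating): v₀ = 15.5 m/s, a = 2.2 m/s².
v² = v₀² + 2aΔx = 15.5² + 2·2.2·159 = 940 → v = 30.7 m/s
t = (v − v₀)/a = (30.7 − 15.5)/2.2 = 6.89 s

Phase 2 (decelerating): v₀ = 30.7 m/s, a = -4.6 m/s².
v² = v₀² + 2aΔx = 30.7² + 2·-4.6·46 = 517 → v = 22.7 m/s
t = (v − v₀)/a = (22.7 − 30.7)/-4.6 = 1.72 s

Phase 3 (constant speed): v₀ = 22.7 m/s, a = 0 m/s².
Constant speed: t = d/v = 130/22.7 = 5.72 s

Phase 4 (accelerating): v₀ = 22.7 m/s, a = 5.4 m/s².
v² = v₀² + 2aΔx = 22.7² + 2·5.4·324 = 4020 → v = 63.4 m/s
t = (v − v₀)/a = (63.4 − 22.7)/5.4 = 7.53 s
Total time = 6.89 + 1.72 + 5.72 + 7.53 = 21.9 s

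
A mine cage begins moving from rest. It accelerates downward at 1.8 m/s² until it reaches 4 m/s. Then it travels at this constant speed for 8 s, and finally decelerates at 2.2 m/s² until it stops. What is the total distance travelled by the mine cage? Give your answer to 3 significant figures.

Phase 1 (accelerating): v₀ = 0 m/s, a = 1.8 m/s².
v = v₀ + at → t = (4 − 0) / 1.8 = 2.22 s
v² = v₀² + 2aΔx → Δx = (4² − 0²)/(2·1.8) = 4.44 m

Phase 2 (constant speed): v₀ = 4.00 m/s, a = 0 m/s².
v = v₀ + at = 4.00 + (0)(8) = 4.00 m/s
Δx = v₀t + ½at² = 4.00·8 + 0.5·0·8² = 32.0 m

Phase 3 (decelerating): v₀ = 4.00 m/s, a = -2.2 m/s².
v = v₀ + at → t = (0 − 4.00) / -2.2 = 1.82 s
v² = v₀² + 2aΔx → Δx = (0² − 4.00²)/(2·-2.2) = 3.64 m
Total distance = 4.44 + 32.0 + 3.64 = 40.1 m

40.1 m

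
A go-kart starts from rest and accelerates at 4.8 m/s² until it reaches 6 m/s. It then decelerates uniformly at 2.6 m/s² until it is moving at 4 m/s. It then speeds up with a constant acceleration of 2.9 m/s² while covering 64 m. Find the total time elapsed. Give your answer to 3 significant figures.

Phase 1 (accelerating): v₀ = 0 m/s, a = 4.8 m/s².
v = v₀ + at → t = (6 − 0) / 4.8 = 1.25 s
v² = v₀² + 2aΔx → Δx = (6² − 0²)/(2·4.8) = 3.75 m

Phase 2 (decelerating): v₀ = 6.00 m/s, a = -2.6 m/s².
v = v₀ + at → t = (4 − 6.00) / -2.6 = 0.769 s
v² = v₀² + 2aΔx → Δx = (4² − 6.00²)/(2·-2.6) = 3.85 m

Phase 3 (accelerating): v₀ = 4.00 m/s, a = 2.9 m/s².
v² = v₀² + 2aΔx = 4.00² + 2·2.9·64 = 387 → v = 19.7 m/s
t = (v − v₀)/a = (19.7 − 4.00)/2.9 = 5.41 s
Total time = 1.25 + 0.769 + 5.41 = 7.43 s

7.43 s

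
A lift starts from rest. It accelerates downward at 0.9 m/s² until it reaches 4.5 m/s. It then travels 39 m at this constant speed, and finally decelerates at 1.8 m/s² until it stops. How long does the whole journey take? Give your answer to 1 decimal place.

16.2 s

Phase 1 (accelerating): v₀ = 0 m/s, a = 0.9 m/s².
v = v₀ + at → t = (4.5 − 0) / 0.9 = 5.00 s
v² = v₀² + 2aΔx → Δx = (4.5² − 0²)/(2·0.9) = 11.2 m

Phase 2 (constant speed): v₀ = 4.50 m/s, a = 0 m/s².
Constant speed: t = d/v = 39/4.50 = 8.67 s

Phase 3 (decelerating): v₀ = 4.50 m/s, a = -1.8 m/s².
v = v₀ + at → t = (0 − 4.50) / -1.8 = 2.50 s
v² = v₀² + 2aΔx → Δx = (0² − 4.50²)/(2·-1.8) = 5.62 m
Total time = 5.00 + 8.67 + 2.50 = 16.2 s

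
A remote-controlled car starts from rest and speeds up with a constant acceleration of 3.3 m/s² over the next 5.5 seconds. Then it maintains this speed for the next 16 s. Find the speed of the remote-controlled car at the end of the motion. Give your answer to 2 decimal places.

Phase 1 (accelerating): v₀ = 0 m/s, a = 3.3 m/s².
v = v₀ + at = 0 + (3.3)(5.5) = 18.1 m/s
Δx = v₀t + ½at² = 0·5.5 + 0.5·3.3·5.5² = 49.9 m

Phase 2 (constant speed): v₀ = 18.1 m/s, a = 0 m/s².
v = v₀ + at = 18.1 + (0)(16) = 18.1 m/s
Δx = v₀t + ½at² = 18.1·16 + 0.5·0·16² = 290 m
Final speed = 18.1 m/s

18.15 m/s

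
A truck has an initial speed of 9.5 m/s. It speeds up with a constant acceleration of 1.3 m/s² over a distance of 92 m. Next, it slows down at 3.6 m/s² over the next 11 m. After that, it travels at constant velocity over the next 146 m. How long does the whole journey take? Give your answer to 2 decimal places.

16.53 s

Phase 1 (accelerating): v₀ = 9.50 m/s, a = 1.3 m/s².
v² = v₀² + 2aΔx = 9.50² + 2·1.3·92 = 329 → v = 18.2 m/s
t = (v − v₀)/a = (18.2 − 9.50)/1.3 = 6.65 s

Phase 2 (decelerating): v₀ = 18.2 m/s, a = -3.6 m/s².
v² = v₀² + 2aΔx = 18.2² + 2·-3.6·11 = 250 → v = 15.8 m/s
t = (v − v₀)/a = (15.8 − 18.2)/-3.6 = 0.648 s

Phase 3 (constant speed): v₀ = 15.8 m/s, a = 0 m/s².
Constant speed: t = d/v = 146/15.8 = 9.23 s
Total time = 6.65 + 0.648 + 9.23 = 16.5 s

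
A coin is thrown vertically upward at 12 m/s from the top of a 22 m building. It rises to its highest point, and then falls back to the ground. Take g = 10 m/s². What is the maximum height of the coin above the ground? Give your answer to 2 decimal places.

Phase 1 (rising): v₀ = 12.0 m/s, a = -10 m/s².
v = v₀ + at → t = (0 − 12.0) / -10 = 1.20 s
v² = v₀² + 2aΔx → Δx = (0² − 12.0²)/(2·-10) = 7.20 m
Maximum height = 22 + 7.20 = 29.2 m

29.20 m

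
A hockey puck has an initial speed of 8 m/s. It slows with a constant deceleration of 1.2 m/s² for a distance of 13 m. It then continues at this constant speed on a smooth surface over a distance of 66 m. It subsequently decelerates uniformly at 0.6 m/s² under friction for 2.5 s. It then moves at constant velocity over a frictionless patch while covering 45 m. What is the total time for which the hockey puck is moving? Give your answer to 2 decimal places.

Phase 1 (decelerating): v₀ = 8.00 m/s, a = -1.2 m/s².
v² = v₀² + 2aΔx = 8.00² + 2·-1.2·13 = 32.8 → v = 5.73 m/s
t = (v − v₀)/a = (5.73 − 8.00)/-1.2 = 1.89 s

Phase 2 (constant speed): v₀ = 5.73 m/s, a = 0 m/s².
Constant speed: t = d/v = 66/5.73 = 11.5 s

Phase 3 (decelerating): v₀ = 5.73 m/s, a = -0.6 m/s².
v = v₀ + at = 5.73 + (-0.6)(2.5) = 4.23 m/s
Δx = v₀t + ½at² = 5.73·2.5 + 0.5·-0.6·2.5² = 12.4 m

Phase 4 (constant speed): v₀ = 4.23 m/s, a = 0 m/s².
Constant speed: t = d/v = 45/4.23 = 10.6 s
Total time = 1.89 + 11.5 + 2.50 + 10.6 = 26.6 s

26.56 s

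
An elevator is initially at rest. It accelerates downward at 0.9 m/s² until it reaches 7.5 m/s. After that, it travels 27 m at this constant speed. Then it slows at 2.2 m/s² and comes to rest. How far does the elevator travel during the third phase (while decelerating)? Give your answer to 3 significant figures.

12.8 m

Phase 1 (accelerating): v₀ = 0 m/s, a = 0.9 m/s².
v = v₀ + at → t = (7.5 − 0) / 0.9 = 8.33 s
v² = v₀² + 2aΔx → Δx = (7.5² − 0²)/(2·0.9) = 31.2 m

Phase 2 (constant speed): v₀ = 7.50 m/s, a = 0 m/s².
Constant speed: t = d/v = 27/7.50 = 3.60 s

Phase 3 (decelerating): v₀ = 7.50 m/s, a = -2.2 m/s².
v = v₀ + at → t = (0 − 7.50) / -2.2 = 3.41 s
v² = v₀² + 2aΔx → Δx = (0² − 7.50²)/(2·-2.2) = 12.8 m
Distance in phase 3 = 12.8 m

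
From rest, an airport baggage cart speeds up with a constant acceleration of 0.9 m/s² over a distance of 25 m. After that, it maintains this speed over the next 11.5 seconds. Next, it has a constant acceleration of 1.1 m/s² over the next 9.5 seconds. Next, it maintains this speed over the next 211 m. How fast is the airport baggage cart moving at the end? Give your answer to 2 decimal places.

17.16 m/s

Phase 1 (accelerating): v₀ = 0 m/s, a = 0.9 m/s².
v² = v₀² + 2aΔx = 0² + 2·0.9·25 = 45.0 → v = 6.71 m/s
t = (v − v₀)/a = (6.71 − 0)/0.9 = 7.45 s

Phase 2 (constant speed): v₀ = 6.71 m/s, a = 0 m/s².
v = v₀ + at = 6.71 + (0)(11.5) = 6.71 m/s
Δx = v₀t + ½at² = 6.71·11.5 + 0.5·0·11.5² = 77.1 m

Phase 3 (accelerating): v₀ = 6.71 m/s, a = 1.1 m/s².
v = v₀ + at = 6.71 + (1.1)(9.5) = 17.2 m/s
Δx = v₀t + ½at² = 6.71·9.5 + 0.5·1.1·9.5² = 113 m

Phase 4 (constant speed): v₀ = 17.2 m/s, a = 0 m/s².
Constant speed: t = d/v = 211/17.2 = 12.3 s
Final speed = 17.2 m/s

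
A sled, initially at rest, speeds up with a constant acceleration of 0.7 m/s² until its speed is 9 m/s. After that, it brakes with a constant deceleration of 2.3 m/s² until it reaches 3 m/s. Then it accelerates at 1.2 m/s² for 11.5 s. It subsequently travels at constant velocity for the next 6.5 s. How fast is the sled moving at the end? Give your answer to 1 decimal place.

16.8 m/s

Phase 1 (accelerating): v₀ = 0 m/s, a = 0.7 m/s².
v = v₀ + at → t = (9 − 0) / 0.7 = 12.9 s
v² = v₀² + 2aΔx → Δx = (9² − 0²)/(2·0.7) = 57.9 m

Phase 2 (decelerating): v₀ = 9.00 m/s, a = -2.3 m/s².
v = v₀ + at → t = (3 − 9.00) / -2.3 = 2.61 s
v² = v₀² + 2aΔx → Δx = (3² − 9.00²)/(2·-2.3) = 15.7 m

Phase 3 (accelerating): v₀ = 3.00 m/s, a = 1.2 m/s².
v = v₀ + at = 3.00 + (1.2)(11.5) = 16.8 m/s
Δx = v₀t + ½at² = 3.00·11.5 + 0.5·1.2·11.5² = 114 m

Phase 4 (constant speed): v₀ = 16.8 m/s, a = 0 m/s².
v = v₀ + at = 16.8 + (0)(6.5) = 16.8 m/s
Δx = v₀t + ½at² = 16.8·6.5 + 0.5·0·6.5² = 109 m
Final speed = 16.8 m/s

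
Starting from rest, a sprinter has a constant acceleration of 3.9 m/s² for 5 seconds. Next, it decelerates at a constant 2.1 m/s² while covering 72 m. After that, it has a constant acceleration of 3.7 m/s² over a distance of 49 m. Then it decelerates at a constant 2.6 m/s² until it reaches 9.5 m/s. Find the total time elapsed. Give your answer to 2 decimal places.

17.79 s

Phase 1 (accelerating): v₀ = 0 m/s, a = 3.9 m/s².
v = v₀ + at = 0 + (3.9)(5) = 19.5 m/s
Δx = v₀t + ½at² = 0·5 + 0.5·3.9·5² = 48.8 m

Phase 2 (decelerating): v₀ = 19.5 m/s, a = -2.1 m/s².
v² = v₀² + 2aΔx = 19.5² + 2·-2.1·72 = 77.8 → v = 8.82 m/s
t = (v − v₀)/a = (8.82 − 19.5)/-2.1 = 5.08 s

Phase 3 (accelerating): v₀ = 8.82 m/s, a = 3.7 m/s².
v² = v₀² + 2aΔx = 8.82² + 2·3.7·49 = 440 → v = 21.0 m/s
t = (v − v₀)/a = (21.0 − 8.82)/3.7 = 3.29 s

Phase 4 (decelerating): v₀ = 21.0 m/s, a = -2.6 m/s².
v = v₀ + at → t = (9.5 − 21.0) / -2.6 = 4.42 s
v² = v₀² + 2aΔx → Δx = (9.5² − 21.0²)/(2·-2.6) = 67.3 m
Total time = 5.00 + 5.08 + 3.29 + 4.42 = 17.8 s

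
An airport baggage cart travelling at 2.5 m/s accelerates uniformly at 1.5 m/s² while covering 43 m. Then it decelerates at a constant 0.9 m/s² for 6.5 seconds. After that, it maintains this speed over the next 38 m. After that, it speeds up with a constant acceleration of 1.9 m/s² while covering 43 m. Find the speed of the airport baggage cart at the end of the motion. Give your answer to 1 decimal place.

Phase 1 (accelerating): v₀ = 2.50 m/s, a = 1.5 m/s².
v² = v₀² + 2aΔx = 2.50² + 2·1.5·43 = 135 → v = 11.6 m/s
t = (v − v₀)/a = (11.6 − 2.50)/1.5 = 6.09 s

Phase 2 (decelerating): v₀ = 11.6 m/s, a = -0.9 m/s².
v = v₀ + at = 11.6 + (-0.9)(6.5) = 5.78 m/s
Δx = v₀t + ½at² = 11.6·6.5 + 0.5·-0.9·6.5² = 56.6 m

Phase 3 (constant speed): v₀ = 5.78 m/s, a = 0 m/s².
Constant speed: t = d/v = 38/5.78 = 6.57 s

Phase 4 (accelerating): v₀ = 5.78 m/s, a = 1.9 m/s².
v² = v₀² + 2aΔx = 5.78² + 2·1.9·43 = 197 → v = 14.0 m/s
t = (v − v₀)/a = (14.0 − 5.78)/1.9 = 4.34 s
Final speed = 14.0 m/s

14.0 m/s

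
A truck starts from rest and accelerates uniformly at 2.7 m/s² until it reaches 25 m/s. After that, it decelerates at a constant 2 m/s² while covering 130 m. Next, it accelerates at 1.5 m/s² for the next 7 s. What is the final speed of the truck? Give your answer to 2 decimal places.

20.75 m/s

Phase 1 (accelerating): v₀ = 0 m/s, a = 2.7 m/s².
v = v₀ + at → t = (25 − 0) / 2.7 = 9.26 s
v² = v₀² + 2aΔx → Δx = (25² − 0²)/(2·2.7) = 116 m

Phase 2 (decelerating): v₀ = 25.0 m/s, a = -2 m/s².
v² = v₀² + 2aΔx = 25.0² + 2·-2·130 = 105 → v = 10.2 m/s
t = (v − v₀)/a = (10.2 − 25.0)/-2 = 7.38 s

Phase 3 (accelerating): v₀ = 10.2 m/s, a = 1.5 m/s².
v = v₀ + at = 10.2 + (1.5)(7) = 20.7 m/s
Δx = v₀t + ½at² = 10.2·7 + 0.5·1.5·7² = 108 m
Final speed = 20.7 m/s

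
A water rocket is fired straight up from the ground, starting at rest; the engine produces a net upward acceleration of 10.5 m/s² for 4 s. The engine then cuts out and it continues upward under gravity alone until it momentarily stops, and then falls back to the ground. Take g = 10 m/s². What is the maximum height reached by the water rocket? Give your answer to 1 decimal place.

Phase 1 (powered ascent): v₀ = 0 m/s, a = 10.5 m/s².
v = v₀ + at = 0 + (10.5)(4) = 42.0 m/s
Δx = v₀t + ½at² = 0·4 + 0.5·10.5·4² = 84.0 m

Phase 2 (coasting upward): v₀ = 42.0 m/s, a = -10 m/s².
v = v₀ + at → t = (0 − 42.0) / -10 = 4.20 s
v² = v₀² + 2aΔx → Δx = (0² − 42.0²)/(2·-10) = 88.2 m
Maximum height = 84.0 + 88.2 = 172 m

172.2 m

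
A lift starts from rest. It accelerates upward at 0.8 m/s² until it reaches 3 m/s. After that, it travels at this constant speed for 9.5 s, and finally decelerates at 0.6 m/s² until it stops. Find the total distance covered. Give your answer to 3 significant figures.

41.6 m

Phase 1 (accelerating): v₀ = 0 m/s, a = 0.8 m/s².
v = v₀ + at → t = (3 − 0) / 0.8 = 3.75 s
v² = v₀² + 2aΔx → Δx = (3² − 0²)/(2·0.8) = 5.62 m

Phase 2 (constant speed): v₀ = 3.00 m/s, a = 0 m/s².
v = v₀ + at = 3.00 + (0)(9.5) = 3.00 m/s
Δx = v₀t + ½at² = 3.00·9.5 + 0.5·0·9.5² = 28.5 m

Phase 3 (decelerating): v₀ = 3.00 m/s, a = -0.6 m/s².
v = v₀ + at → t = (0 − 3.00) / -0.6 = 5.00 s
v² = v₀² + 2aΔx → Δx = (0² − 3.00²)/(2·-0.6) = 7.50 m
Total distance = 5.62 + 28.5 + 7.50 = 41.6 m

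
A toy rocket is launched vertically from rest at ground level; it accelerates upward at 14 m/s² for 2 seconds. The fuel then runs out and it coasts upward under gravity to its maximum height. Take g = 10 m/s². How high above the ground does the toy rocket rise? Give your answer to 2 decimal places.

Phase 1 (powered ascent): v₀ = 0 m/s, a = 14 m/s².
v = v₀ + at = 0 + (14)(2) = 28.0 m/s
Δx = v₀t + ½at² = 0·2 + 0.5·14·2² = 28.0 m

Phase 2 (coasting upward): v₀ = 28.0 m/s, a = -10 m/s².
v = v₀ + at → t = (0 − 28.0) / -10 = 2.80 s
v² = v₀² + 2aΔx → Δx = (0² − 28.0²)/(2·-10) = 39.2 m
Maximum height = 28.0 + 39.2 = 67.2 m

67.20 m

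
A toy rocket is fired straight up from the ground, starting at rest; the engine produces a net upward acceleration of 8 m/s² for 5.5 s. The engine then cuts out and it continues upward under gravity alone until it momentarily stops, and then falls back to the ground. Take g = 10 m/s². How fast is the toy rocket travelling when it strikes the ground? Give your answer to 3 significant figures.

66.0 m/s

Phase 1 (powered ascent): v₀ = 0 m/s, a = 8 m/s².
v = v₀ + at = 0 + (8)(5.5) = 44.0 m/s
Δx = v₀t + ½at² = 0·5.5 + 0.5·8·5.5² = 121 m

Phase 2 (coasting upward): v₀ = 44.0 m/s, a = -10 m/s².
v = v₀ + at → t = (0 − 44.0) / -10 = 4.40 s
v² = v₀² + 2aΔx → Δx = (0² − 44.0²)/(2·-10) = 96.8 m

Phase 3 (free fall): v₀ = 0 m/s, a = -10 m/s².
Falls 218 m from rest: t = √(2·218/10) = 6.60 s; v = g·t = 66.0 m/s.
Impact speed = 66.0 m/s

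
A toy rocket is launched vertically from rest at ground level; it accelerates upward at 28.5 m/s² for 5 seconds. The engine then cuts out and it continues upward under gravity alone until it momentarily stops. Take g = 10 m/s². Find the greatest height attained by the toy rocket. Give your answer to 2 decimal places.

Phase 1 (powered ascent): v₀ = 0 m/s, a = 28.5 m/s².
v = v₀ + at = 0 + (28.5)(5) = 142 m/s
Δx = v₀t + ½at² = 0·5 + 0.5·28.5·5² = 356 m

Phase 2 (coasting upward): v₀ = 142 m/s, a = -10 m/s².
v = v₀ + at → t = (0 − 142) / -10 = 14.2 s
v² = v₀² + 2aΔx → Δx = (0² − 142²)/(2·-10) = 1020 m
Maximum height = 356 + 1020 = 1370 m

1371.56 m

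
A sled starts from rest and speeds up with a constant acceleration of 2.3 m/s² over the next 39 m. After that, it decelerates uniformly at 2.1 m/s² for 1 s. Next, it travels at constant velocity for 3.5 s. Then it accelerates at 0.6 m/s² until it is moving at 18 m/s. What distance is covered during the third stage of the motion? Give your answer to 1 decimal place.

Phase 1 (accelerating): v₀ = 0 m/s, a = 2.3 m/s².
v² = v₀² + 2aΔx = 0² + 2·2.3·39 = 179 → v = 13.4 m/s
t = (v − v₀)/a = (13.4 − 0)/2.3 = 5.82 s

Phase 2 (decelerating): v₀ = 13.4 m/s, a = -2.1 m/s².
v = v₀ + at = 13.4 + (-2.1)(1) = 11.3 m/s
Δx = v₀t + ½at² = 13.4·1 + 0.5·-2.1·1² = 12.3 m

Phase 3 (constant speed): v₀ = 11.3 m/s, a = 0 m/s².
v = v₀ + at = 11.3 + (0)(3.5) = 11.3 m/s
Δx = v₀t + ½at² = 11.3·3.5 + 0.5·0·3.5² = 39.5 m
Distance in phase 3 = 39.5 m

39.5 m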